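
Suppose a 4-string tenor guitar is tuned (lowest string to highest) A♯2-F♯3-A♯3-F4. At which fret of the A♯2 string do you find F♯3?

F♯3 is 8 semitones above the open A♯2 (A#–B–C–C#–D–D#–E–F–F#), so it sits at fret 8.

8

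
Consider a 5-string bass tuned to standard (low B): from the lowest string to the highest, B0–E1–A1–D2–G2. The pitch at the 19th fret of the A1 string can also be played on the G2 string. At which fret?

A1 at fret 19 is A1 + 19 semitones = E3.
The open G2 string is 10 semitones above the open A1, so the same pitch on the G2 string lies at fret 19 − 10 = 9.

9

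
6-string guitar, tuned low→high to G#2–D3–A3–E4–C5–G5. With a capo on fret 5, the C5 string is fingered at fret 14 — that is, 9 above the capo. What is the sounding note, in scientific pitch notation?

The capo raises the open C5 by 5 semitones to F5; fretting 9 more gives C5 + 5 + 9 = C5 + 14 semitones = D6.

D6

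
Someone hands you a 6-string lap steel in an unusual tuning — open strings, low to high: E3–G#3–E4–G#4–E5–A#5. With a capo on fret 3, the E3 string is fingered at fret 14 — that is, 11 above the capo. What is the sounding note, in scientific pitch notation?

The capo raises the open E3 by 3 semitones to G3; fretting 11 more gives E3 + 3 + 11 = E3 + 14 semitones = F#4.
(Also written Gb.)

F#4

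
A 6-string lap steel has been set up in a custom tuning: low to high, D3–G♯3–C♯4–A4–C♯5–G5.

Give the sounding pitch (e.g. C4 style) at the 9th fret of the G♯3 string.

G♯3 is MIDI 56. Adding 9 gives 65, which is F4.

F4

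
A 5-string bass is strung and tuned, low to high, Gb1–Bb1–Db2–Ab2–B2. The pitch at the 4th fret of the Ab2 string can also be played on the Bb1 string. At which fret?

Fret 4 on Ab2 is MIDI 44 + 4 = 48 (C3). On the Bb1 string (open MIDI 34), that pitch is 48 − 34 = fret 14.

14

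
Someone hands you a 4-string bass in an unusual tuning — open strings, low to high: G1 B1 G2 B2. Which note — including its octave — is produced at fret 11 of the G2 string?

The open G2 string plus 11 semitones: G–G#–A–A#–…–E–F–F#.
The walk passes from B into C once, so the octave number goes from 2 to 3.

F#3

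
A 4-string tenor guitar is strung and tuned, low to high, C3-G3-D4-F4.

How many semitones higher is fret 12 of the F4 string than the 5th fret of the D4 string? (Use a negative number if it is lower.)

10 semitones

F4 at fret 12 → F5 (MIDI 77); D4 at fret 5 → G4 (MIDI 67).
77 − 67 = 10, so the two pitches are 10 semitones apart.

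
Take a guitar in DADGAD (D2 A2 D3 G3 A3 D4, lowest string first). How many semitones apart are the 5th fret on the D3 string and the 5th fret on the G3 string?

D3 at fret 5 → G3 (MIDI 55); G3 at fret 5 → C4 (MIDI 60).
55 − 60 = -5, so the two pitches are 5 semitones apart, with C4 the higher.

5 semitones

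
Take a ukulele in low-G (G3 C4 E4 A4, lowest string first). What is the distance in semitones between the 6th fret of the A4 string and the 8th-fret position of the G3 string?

A4 at fret 6 → D♯5 (MIDI 75); G3 at fret 8 → D♯4 (MIDI 63).
75 − 63 = 12, so the two pitches are 12 semitones apart, with D♯5 the higher.

12 semitones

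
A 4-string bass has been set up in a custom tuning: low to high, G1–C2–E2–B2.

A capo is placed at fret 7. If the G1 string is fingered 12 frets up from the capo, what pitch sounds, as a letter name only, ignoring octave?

The capo raises the open G1 by 7 semitones to D2; fretting 12 more gives G1 + 7 + 12 = G1 + 19 semitones, landing on D.

D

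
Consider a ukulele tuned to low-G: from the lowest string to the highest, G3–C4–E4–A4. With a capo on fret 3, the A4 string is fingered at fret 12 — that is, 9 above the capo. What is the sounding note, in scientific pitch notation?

A5

The capo raises the open A4 by 3 semitones to C5; fretting 9 more gives A4 + 3 + 9 = A4 + 12 semitones = A5.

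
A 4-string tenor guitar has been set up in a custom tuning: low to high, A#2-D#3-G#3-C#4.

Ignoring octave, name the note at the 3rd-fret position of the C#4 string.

The open C#4 string plus 3 semitones: C#–D–D#–E.

E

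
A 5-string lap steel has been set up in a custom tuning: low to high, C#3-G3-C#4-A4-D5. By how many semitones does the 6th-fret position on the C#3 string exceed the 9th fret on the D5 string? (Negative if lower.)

-28 semitones

C#3 at fret 6 → G3 (MIDI 55); D5 at fret 9 → B5 (MIDI 83).
55 − 83 = -28, so the two pitches are 28 semitones apart.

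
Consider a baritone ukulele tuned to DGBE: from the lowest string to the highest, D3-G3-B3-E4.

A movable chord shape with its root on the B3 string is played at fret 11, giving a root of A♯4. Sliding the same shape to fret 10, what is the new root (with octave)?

Moving from fret 11 to fret 10 shifts the root by -1 semitone.
A♯4 down 1 semitone is A4.

A4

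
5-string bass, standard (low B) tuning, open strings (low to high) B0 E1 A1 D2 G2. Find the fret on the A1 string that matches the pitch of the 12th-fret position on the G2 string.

Fret 12 on G2 is MIDI 43 + 12 = 55 (G3). On the A1 string (open MIDI 33), that pitch is 55 − 33 = fret 22.

22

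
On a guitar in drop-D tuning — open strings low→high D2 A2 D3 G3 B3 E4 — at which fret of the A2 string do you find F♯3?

9

F♯3 is 9 semitones above the open A2 (A–A#–B–C–C#–D–D#–E–F–F#), so it sits at fret 9.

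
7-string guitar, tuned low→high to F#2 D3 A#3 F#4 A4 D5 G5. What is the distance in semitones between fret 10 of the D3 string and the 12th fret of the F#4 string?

18 semitones

D3 at fret 10 → C4 (MIDI 60); F#4 at fret 12 → F#5 (MIDI 78).
60 − 78 = -18, so the two pitches are 18 semitones apart, with F#5 the higher.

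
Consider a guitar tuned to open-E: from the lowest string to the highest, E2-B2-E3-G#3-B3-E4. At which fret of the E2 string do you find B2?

B2 is 7 semitones above the open E2 (E–F–F#–G–G#–A–A#–B), so it sits at fret 7.

7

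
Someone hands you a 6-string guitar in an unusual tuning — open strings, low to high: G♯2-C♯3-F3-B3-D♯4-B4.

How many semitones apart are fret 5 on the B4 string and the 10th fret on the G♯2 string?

B4 at fret 5 → E5 (MIDI 76); G♯2 at fret 10 → F♯3 (MIDI 54).
76 − 54 = 22, so the two pitches are 22 semitones apart, with E5 the higher.

22 semitones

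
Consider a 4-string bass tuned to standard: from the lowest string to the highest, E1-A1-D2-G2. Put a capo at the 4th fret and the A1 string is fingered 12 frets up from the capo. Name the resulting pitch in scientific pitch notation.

The capo raises the open A1 by 4 semitones to C#2; fretting 12 more gives A1 + 4 + 12 = A1 + 16 semitones = C#3.
(Also written Db.)

C#3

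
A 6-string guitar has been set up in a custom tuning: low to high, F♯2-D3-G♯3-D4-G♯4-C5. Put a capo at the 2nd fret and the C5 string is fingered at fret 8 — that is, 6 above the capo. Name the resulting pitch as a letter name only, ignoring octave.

The capo raises the open C5 by 2 semitones to D5; fretting 6 more gives C5 + 2 + 6 = C5 + 8 semitones, landing on G♯.
(Also written A♭.)

G♯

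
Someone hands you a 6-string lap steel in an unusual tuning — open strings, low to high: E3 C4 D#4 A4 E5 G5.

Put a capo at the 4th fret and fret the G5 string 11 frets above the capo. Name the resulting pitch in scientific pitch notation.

A#6

The capo raises the open G5 by 4 semitones to B5; fretting 11 more gives G5 + 4 + 11 = G5 + 15 semitones = A#6.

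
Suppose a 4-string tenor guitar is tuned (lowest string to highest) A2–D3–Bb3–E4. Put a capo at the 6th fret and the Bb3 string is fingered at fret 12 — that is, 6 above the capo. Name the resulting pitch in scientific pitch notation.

The capo raises the open Bb3 by 6 semitones to E4; fretting 6 more gives Bb3 + 6 + 6 = Bb3 + 12 semitones = Bb4.
(Also written A#.)

Bb4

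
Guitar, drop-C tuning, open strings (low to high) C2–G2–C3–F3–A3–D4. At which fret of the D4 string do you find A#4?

8

A#4 is 8 semitones above the open D4 (D–D#–E–F–F#–G–G#–A–A#), so it sits at fret 8.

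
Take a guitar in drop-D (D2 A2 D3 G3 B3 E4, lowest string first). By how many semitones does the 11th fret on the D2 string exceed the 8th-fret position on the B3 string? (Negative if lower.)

D2 at fret 11 → C#3 (MIDI 49); B3 at fret 8 → G4 (MIDI 67).
49 − 67 = -18, so the two pitches are 18 semitones apart.

-18 semitones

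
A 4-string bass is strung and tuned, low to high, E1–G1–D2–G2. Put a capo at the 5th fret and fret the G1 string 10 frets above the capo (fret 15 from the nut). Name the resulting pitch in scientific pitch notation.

The capo raises the open G1 by 5 semitones to C2; fretting 10 more gives G1 + 5 + 10 = G1 + 15 semitones = Bb2.
(Also written A#.)

Bb2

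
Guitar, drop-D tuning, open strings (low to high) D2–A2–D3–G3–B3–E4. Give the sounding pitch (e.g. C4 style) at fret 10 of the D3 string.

D3 is MIDI 50. Adding 10 gives 60, which is C4.

C4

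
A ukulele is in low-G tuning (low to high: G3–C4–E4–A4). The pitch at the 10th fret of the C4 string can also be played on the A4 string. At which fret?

1

C4 at fret 10 is C4 + 10 semitones = A♯4.
The open A4 string is 9 semitones above the open C4, so the same pitch on the A4 string lies at fret 10 − 9 = 1.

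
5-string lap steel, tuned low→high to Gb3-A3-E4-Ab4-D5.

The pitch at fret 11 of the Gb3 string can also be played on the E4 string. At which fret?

1

Gb3 at fret 11 is Gb3 + 11 semitones = F4.
The open E4 string is 10 semitones above the open Gb3, so the same pitch on the E4 string lies at fret 11 − 10 = 1.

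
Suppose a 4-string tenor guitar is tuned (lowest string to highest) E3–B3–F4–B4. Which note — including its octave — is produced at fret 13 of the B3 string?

The open B3 string plus 13 semitones: B–C–C#–D–…–A#–B–C.
The walk passes from B into C 2 times, so the octave number goes from 3 to 5.

C5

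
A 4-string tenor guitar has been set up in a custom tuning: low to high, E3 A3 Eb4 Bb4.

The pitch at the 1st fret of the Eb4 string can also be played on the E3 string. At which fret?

Fret 1 on Eb4 is MIDI 63 + 1 = 64 (E4). On the E3 string (open MIDI 52), that pitch is 64 − 52 = fret 12.

12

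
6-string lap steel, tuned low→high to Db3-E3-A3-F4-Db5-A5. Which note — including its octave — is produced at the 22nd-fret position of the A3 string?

G5

A3 is MIDI 57. Adding 22 gives 79, which is G5.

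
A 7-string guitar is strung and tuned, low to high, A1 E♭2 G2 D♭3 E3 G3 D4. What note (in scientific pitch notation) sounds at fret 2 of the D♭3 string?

Each fret is one semitone, so D♭3 + 2 = E♭3.

E♭3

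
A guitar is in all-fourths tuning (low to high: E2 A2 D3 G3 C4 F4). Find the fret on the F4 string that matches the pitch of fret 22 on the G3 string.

Fret 22 on G3 is MIDI 55 + 22 = 77 (F5). On the F4 string (open MIDI 65), that pitch is 77 − 65 = fret 12.

12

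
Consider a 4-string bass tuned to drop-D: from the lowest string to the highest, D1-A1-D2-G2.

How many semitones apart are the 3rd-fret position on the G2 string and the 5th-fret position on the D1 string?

15 semitones

G2 at fret 3 → A#2 (MIDI 46); D1 at fret 5 → G1 (MIDI 31).
46 − 31 = 15, so the two pitches are 15 semitones apart, with A#2 the higher.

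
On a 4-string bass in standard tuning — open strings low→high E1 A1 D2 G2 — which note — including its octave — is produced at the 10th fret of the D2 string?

Each fret is one semitone, so D2 + 10 = C3.

C3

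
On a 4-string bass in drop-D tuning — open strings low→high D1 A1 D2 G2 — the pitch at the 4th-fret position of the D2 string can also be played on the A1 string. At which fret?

D2 at fret 4 is D2 + 4 semitones = F♯2.
The open A1 string is 5 semitones below the open D2, so the same pitch on the A1 string lies at fret 4 + 5 = 9.

9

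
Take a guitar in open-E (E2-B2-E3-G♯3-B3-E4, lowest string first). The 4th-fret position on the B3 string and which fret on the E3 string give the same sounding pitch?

Fret 4 on B3 is MIDI 59 + 4 = 63 (D♯4). On the E3 string (open MIDI 52), that pitch is 63 − 52 = fret 11.

11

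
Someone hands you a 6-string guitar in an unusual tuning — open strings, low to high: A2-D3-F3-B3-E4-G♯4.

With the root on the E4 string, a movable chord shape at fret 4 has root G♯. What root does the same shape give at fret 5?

A

Moving from fret 4 to fret 5 shifts the root by 1 semitone.
G♯ up 1 semitone is A.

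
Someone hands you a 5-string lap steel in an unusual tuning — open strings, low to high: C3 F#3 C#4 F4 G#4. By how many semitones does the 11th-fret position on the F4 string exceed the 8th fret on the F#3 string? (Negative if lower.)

F4 at fret 11 → E5 (MIDI 76); F#3 at fret 8 → D4 (MIDI 62).
76 − 62 = 14, so the two pitches are 14 semitones apart.

14 semitones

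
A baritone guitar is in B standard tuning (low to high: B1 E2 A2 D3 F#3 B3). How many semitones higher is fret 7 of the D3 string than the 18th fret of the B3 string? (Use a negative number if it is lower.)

-20 semitones

D3 at fret 7 → A3 (MIDI 57); B3 at fret 18 → F5 (MIDI 77).
57 − 77 = -20, so the two pitches are 20 semitones apart.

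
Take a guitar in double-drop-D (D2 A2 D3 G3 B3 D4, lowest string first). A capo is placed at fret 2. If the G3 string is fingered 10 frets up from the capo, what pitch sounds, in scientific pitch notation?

The capo raises the open G3 by 2 semitones to A3; fretting 10 more gives G3 + 2 + 10 = G3 + 12 semitones = G4.

G4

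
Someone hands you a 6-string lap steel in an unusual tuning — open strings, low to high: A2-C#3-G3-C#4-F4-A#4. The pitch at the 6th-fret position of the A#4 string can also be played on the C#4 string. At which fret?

15

A#4 at fret 6 is A#4 + 6 semitones = E5.
The open C#4 string is 9 semitones below the open A#4, so the same pitch on the C#4 string lies at fret 6 + 9 = 15.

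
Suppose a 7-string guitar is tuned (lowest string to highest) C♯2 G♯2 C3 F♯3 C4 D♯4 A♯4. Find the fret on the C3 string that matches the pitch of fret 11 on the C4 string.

23

Fret 11 on C4 is MIDI 60 + 11 = 71 (B4). On the C3 string (open MIDI 48), that pitch is 71 − 48 = fret 23.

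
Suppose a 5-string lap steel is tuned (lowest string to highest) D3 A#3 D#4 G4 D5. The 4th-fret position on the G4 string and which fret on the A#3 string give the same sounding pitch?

Fret 4 on G4 is MIDI 67 + 4 = 71 (B4). On the A#3 string (open MIDI 58), that pitch is 71 − 58 = fret 13.

13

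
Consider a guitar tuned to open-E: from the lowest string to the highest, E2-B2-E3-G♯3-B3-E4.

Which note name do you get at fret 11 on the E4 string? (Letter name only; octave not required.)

E4 is MIDI 64. Adding 11 gives 75; 75 mod 12 = 3, i.e. D♯.
(Equivalently spelled E♭.)

D♯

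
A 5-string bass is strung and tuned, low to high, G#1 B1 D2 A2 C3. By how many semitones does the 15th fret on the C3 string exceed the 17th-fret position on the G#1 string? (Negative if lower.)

14 semitones

C3 at fret 15 → D#4 (MIDI 63); G#1 at fret 17 → C#3 (MIDI 49).
63 − 49 = 14, so the two pitches are 14 semitones apart.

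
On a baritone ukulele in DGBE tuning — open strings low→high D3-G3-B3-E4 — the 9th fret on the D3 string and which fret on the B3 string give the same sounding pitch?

Fret 9 on D3 is MIDI 50 + 9 = 59 (B3). On the B3 string (open MIDI 59), that pitch is 59 − 59 = fret 0.

0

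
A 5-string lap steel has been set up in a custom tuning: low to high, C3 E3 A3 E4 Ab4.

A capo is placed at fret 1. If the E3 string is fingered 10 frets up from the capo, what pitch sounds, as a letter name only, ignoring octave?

The capo raises the open E3 by 1 semitone to F3; fretting 10 more gives E3 + 1 + 10 = E3 + 11 semitones, landing on Eb.
(Also written D#.)

Eb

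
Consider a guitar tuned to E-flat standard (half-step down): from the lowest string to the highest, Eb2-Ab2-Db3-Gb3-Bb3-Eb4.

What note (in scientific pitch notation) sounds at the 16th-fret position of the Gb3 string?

Bb4

Each fret is one semitone, so Gb3 + 16 = Bb4.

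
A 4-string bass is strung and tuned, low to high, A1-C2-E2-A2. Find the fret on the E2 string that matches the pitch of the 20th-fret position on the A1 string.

13

A1 at fret 20 is A1 + 20 semitones = F3.
The open E2 string is 7 semitones above the open A1, so the same pitch on the E2 string lies at fret 20 − 7 = 13.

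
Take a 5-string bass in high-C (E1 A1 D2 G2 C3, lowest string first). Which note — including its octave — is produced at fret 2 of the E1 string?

E1 is MIDI 28. Adding 2 gives 30, which is F#1.
(Equivalently spelled Gb1.)

F#1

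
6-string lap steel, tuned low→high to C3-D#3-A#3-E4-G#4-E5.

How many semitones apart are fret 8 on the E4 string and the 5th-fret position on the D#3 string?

16 semitones

E4 at fret 8 → C5 (MIDI 72); D#3 at fret 5 → G#3 (MIDI 56).
72 − 56 = 16, so the two pitches are 16 semitones apart, with C5 the higher.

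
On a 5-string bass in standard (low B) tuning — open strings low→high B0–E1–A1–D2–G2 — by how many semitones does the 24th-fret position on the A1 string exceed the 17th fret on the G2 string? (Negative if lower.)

-3 semitones

A1 at fret 24 → A3 (MIDI 57); G2 at fret 17 → C4 (MIDI 60).
57 − 60 = -3, so the two pitches are 3 semitones apart.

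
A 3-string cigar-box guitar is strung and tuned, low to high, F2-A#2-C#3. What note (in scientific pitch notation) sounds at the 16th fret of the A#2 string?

D4

Each fret is one semitone, so A#2 + 16 = D4.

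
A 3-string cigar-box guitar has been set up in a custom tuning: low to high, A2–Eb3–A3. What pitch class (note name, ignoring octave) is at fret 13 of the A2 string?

Bb

A2 is MIDI 45. Adding 13 gives 58; 58 mod 12 = 10, i.e. Bb.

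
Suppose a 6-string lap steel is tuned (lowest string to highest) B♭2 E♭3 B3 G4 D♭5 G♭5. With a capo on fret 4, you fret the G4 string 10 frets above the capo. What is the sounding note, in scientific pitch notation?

The capo raises the open G4 by 4 semitones to B4; fretting 10 more gives G4 + 4 + 10 = G4 + 14 semitones = A5.

A5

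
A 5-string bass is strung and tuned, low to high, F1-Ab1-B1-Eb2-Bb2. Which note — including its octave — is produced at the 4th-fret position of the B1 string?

B1 is MIDI 35. Adding 4 gives 39, which is Eb2.
(Equivalently spelled D#2.)

Eb2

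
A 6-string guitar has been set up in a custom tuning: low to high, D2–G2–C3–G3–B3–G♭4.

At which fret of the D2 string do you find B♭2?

8

B♭2 is 8 semitones above the open D2 (D–Eb–E–F–Gb–G–Ab–A–Bb), so it sits at fret 8.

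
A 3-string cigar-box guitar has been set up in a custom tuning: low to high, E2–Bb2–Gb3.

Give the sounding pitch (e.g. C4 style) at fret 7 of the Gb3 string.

Each fret is one semitone, so Gb3 + 7 = Db4.
(Equivalently spelled C#4.)

Db4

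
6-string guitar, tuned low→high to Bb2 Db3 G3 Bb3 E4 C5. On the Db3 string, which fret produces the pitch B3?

10

B3 is 10 semitones above the open Db3 (Db–D–Eb–E–…–A–Bb–B), so it sits at fret 10.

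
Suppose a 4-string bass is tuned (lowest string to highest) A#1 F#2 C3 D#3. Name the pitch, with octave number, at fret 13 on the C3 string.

C3 is MIDI 48. Adding 13 gives 61, which is C#4.
(Equivalently spelled Db4.)

C#4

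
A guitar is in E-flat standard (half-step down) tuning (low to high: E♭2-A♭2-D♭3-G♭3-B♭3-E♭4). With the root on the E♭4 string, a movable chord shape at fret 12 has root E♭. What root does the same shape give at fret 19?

Moving from fret 12 to fret 19 shifts the root by 7 semitones.
E♭ up 7 semitones is B♭.

B♭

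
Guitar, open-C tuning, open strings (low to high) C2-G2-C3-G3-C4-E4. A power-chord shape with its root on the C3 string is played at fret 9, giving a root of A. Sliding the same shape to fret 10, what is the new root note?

A#

Moving from fret 9 to fret 10 shifts the root by 1 semitone.
A up 1 semitone is A#.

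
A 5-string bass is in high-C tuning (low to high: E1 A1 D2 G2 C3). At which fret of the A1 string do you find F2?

8

F2 is 8 semitones above the open A1 (A–A#–B–C–C#–D–D#–E–F), so it sits at fret 8.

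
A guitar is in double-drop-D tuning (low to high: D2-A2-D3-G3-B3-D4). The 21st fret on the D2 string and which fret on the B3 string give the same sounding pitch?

D2 at fret 21 is D2 + 21 semitones = B3.
The open B3 string is 21 semitones above the open D2, so the same pitch on the B3 string lies at fret 21 − 21 = 0.

0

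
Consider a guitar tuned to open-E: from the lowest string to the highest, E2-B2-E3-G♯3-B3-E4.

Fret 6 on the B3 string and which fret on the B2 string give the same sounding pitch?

18

B3 at fret 6 is B3 + 6 semitones = F4.
The open B2 string is 12 semitones below the open B3, so the same pitch on the B2 string lies at fret 6 + 12 = 18.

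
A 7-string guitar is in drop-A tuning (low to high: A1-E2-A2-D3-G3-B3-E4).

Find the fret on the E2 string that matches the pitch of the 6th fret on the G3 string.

Fret 6 on G3 is MIDI 55 + 6 = 61 (C#4). On the E2 string (open MIDI 40), that pitch is 61 − 40 = fret 21.

21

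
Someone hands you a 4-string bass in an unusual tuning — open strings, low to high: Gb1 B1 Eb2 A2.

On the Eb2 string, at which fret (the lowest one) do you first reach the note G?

4

From Eb2, count semitones up the chromatic scale until reaching G: Eb–E–F–Gb–G — 4 steps.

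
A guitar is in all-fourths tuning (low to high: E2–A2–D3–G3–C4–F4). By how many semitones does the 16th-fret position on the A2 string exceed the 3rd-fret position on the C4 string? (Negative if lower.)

-2 semitones

A2 at fret 16 → C#4 (MIDI 61); C4 at fret 3 → D#4 (MIDI 63).
61 − 63 = -2, so the two pitches are 2 semitones apart.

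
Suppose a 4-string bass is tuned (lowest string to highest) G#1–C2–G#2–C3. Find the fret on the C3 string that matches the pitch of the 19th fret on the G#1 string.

G#1 at fret 19 is G#1 + 19 semitones = D#3.
The open C3 string is 16 semitones above the open G#1, so the same pitch on the C3 string lies at fret 19 − 16 = 3.

3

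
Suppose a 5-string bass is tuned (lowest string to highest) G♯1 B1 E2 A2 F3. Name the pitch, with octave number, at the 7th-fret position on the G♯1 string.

Each fret is one semitone, so G♯1 + 7 = D♯2.

D♯2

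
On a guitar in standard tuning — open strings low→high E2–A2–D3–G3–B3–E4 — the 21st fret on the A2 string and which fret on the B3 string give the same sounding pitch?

7

A2 at fret 21 is A2 + 21 semitones = F♯4.
The open B3 string is 14 semitones above the open A2, so the same pitch on the B3 string lies at fret 21 − 14 = 7.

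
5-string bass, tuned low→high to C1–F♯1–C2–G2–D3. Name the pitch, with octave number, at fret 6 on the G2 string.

The open G2 string plus 6 semitones: G–G#–A–A#–B–C–C#.
The walk passes from B into C once, so the octave number goes from 2 to 3.
(Equivalently spelled D♭3.)

C♯3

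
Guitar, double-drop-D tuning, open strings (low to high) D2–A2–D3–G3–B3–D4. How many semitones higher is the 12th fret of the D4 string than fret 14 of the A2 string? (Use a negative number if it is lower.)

D4 at fret 12 → D5 (MIDI 74); A2 at fret 14 → B3 (MIDI 59).
74 − 59 = 15, so the two pitches are 15 semitones apart.

15 semitones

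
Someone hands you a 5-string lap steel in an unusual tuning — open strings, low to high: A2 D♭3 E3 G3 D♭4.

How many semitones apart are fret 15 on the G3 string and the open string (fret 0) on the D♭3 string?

21 semitones

G3 at fret 15 → B♭4 (MIDI 70); D♭3 at fret 0 → D♭3 (MIDI 49).
70 − 49 = 21, so the two pitches are 21 semitones apart, with B♭4 the higher.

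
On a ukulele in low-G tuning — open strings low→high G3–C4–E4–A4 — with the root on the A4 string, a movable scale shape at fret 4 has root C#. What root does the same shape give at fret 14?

Moving from fret 4 to fret 14 shifts the root by 10 semitones.
C# up 10 semitones is B.

B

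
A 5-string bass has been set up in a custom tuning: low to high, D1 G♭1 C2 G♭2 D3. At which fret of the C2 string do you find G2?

G2 is 7 semitones above the open C2 (C–Db–D–Eb–E–F–Gb–G), so it sits at fret 7.

7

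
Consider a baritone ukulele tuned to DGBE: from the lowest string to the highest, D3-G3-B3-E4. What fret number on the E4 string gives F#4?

F#4 is 2 semitones above the open E4 (E–F–F#), so it sits at fret 2.

2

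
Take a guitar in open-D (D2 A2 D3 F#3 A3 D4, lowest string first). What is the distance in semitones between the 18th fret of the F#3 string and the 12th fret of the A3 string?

3 semitones

F#3 at fret 18 → C5 (MIDI 72); A3 at fret 12 → A4 (MIDI 69).
72 − 69 = 3, so the two pitches are 3 semitones apart, with C5 the higher.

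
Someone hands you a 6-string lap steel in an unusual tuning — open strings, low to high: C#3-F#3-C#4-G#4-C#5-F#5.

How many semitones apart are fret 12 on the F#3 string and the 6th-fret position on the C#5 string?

13 semitones

F#3 at fret 12 → F#4 (MIDI 66); C#5 at fret 6 → G5 (MIDI 79).
66 − 79 = -13, so the two pitches are 13 semitones apart, with G5 the higher.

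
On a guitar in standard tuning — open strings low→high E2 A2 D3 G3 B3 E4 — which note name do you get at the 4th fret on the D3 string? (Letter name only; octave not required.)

F#

The open D3 string plus 4 semitones: D–D#–E–F–F#.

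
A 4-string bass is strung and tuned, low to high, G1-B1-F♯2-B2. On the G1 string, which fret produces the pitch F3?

F3 is 22 semitones above the open G1 (G–G#–A–A#–…–D#–E–F), so it sits at fret 22.

22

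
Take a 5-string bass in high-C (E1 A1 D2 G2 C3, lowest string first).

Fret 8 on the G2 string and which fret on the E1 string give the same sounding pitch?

G2 at fret 8 is G2 + 8 semitones = D♯3.
The open E1 string is 15 semitones below the open G2, so the same pitch on the E1 string lies at fret 8 + 15 = 23.

23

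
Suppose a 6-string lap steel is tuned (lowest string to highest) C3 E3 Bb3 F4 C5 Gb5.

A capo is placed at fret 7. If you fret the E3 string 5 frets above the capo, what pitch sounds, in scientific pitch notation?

E4

The capo raises the open E3 by 7 semitones to B3; fretting 5 more gives E3 + 7 + 5 = E3 + 12 semitones = E4.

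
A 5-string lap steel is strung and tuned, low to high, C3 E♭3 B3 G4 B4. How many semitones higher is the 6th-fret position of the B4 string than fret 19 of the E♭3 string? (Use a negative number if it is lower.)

7 semitones

B4 at fret 6 → F5 (MIDI 77); E♭3 at fret 19 → B♭4 (MIDI 70).
77 − 70 = 7, so the two pitches are 7 semitones apart.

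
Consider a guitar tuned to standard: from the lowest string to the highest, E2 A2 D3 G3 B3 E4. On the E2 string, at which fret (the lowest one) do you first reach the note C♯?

9

From E2, count semitones up the chromatic scale until reaching C♯: E–F–F#–G–G#–A–A#–B–C–C# — 9 steps.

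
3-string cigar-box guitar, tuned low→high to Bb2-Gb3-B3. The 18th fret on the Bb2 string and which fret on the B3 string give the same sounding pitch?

Fret 18 on Bb2 is MIDI 46 + 18 = 64 (E4). On the B3 string (open MIDI 59), that pitch is 64 − 59 = fret 5.

5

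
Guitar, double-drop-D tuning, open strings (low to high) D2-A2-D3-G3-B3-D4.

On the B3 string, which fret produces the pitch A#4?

A#4 is 11 semitones above the open B3 (B–C–C#–D–…–G#–A–A#), so it sits at fret 11.

11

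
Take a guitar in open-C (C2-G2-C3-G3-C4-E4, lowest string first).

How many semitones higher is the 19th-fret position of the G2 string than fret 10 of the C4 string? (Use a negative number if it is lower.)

G2 at fret 19 → D4 (MIDI 62); C4 at fret 10 → A#4 (MIDI 70).
62 − 70 = -8, so the two pitches are 8 semitones apart.

-8 semitones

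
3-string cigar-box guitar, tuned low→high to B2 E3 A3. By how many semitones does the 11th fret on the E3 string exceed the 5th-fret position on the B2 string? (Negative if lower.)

E3 at fret 11 → D#4 (MIDI 63); B2 at fret 5 → E3 (MIDI 52).
63 − 52 = 11, so the two pitches are 11 semitones apart.

11 semitones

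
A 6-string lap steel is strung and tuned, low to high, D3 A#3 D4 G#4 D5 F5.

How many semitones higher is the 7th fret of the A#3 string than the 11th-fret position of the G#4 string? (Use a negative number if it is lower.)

A#3 at fret 7 → F4 (MIDI 65); G#4 at fret 11 → G5 (MIDI 79).
65 − 79 = -14, so the two pitches are 14 semitones apart.

-14 semitones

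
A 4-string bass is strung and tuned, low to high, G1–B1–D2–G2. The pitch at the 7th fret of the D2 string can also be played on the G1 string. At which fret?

14

D2 at fret 7 is D2 + 7 semitones = A2.
The open G1 string is 7 semitones below the open D2, so the same pitch on the G1 string lies at fret 7 + 7 = 14.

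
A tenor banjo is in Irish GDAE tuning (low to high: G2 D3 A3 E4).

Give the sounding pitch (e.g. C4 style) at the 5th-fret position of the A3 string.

A3 is MIDI 57. Adding 5 gives 62, which is D4.

D4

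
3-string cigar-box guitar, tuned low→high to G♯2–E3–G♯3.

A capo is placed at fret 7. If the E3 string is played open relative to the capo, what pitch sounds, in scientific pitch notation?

The capo raises the open E3 by 7 semitones to B3; fretting 0 more gives E3 + 7 + 0 = E3 + 7 semitones = B3.

B3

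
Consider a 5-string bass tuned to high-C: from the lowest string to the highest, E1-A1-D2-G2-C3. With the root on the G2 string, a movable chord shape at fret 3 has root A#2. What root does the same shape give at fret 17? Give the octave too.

Moving from fret 3 to fret 17 shifts the root by 14 semitones.
A#2 up 14 semitones is C4.

C4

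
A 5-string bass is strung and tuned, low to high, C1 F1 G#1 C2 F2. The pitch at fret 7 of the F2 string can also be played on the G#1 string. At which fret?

16

F2 at fret 7 is F2 + 7 semitones = C3.
The open G#1 string is 9 semitones below the open F2, so the same pitch on the G#1 string lies at fret 7 + 9 = 16.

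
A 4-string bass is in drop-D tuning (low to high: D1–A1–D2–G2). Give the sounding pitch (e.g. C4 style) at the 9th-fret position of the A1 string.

F#2

A1 is MIDI 33. Adding 9 gives 42, which is F#2.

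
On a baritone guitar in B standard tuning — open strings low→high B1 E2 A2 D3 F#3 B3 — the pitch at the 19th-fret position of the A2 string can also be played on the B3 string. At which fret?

5

A2 at fret 19 is A2 + 19 semitones = E4.
The open B3 string is 14 semitones above the open A2, so the same pitch on the B3 string lies at fret 19 − 14 = 5.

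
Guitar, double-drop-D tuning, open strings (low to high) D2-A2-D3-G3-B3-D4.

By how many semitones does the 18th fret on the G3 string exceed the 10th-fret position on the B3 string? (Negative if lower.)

4 semitones

G3 at fret 18 → C♯5 (MIDI 73); B3 at fret 10 → A4 (MIDI 69).
73 − 69 = 4, so the two pitches are 4 semitones apart.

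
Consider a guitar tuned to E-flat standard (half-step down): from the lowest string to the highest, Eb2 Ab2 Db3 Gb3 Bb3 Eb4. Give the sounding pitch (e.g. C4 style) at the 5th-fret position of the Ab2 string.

Each fret is one semitone, so Ab2 + 5 = Db3.

Db3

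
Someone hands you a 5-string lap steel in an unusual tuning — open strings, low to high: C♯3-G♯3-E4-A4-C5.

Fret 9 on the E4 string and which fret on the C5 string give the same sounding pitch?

Fret 9 on E4 is MIDI 64 + 9 = 73 (C♯5). On the C5 string (open MIDI 72), that pitch is 73 − 72 = fret 1.

1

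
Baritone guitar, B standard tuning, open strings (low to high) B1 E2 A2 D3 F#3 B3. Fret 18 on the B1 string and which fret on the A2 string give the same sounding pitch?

8

B1 at fret 18 is B1 + 18 semitones = F3.
The open A2 string is 10 semitones above the open B1, so the same pitch on the A2 string lies at fret 18 − 10 = 8.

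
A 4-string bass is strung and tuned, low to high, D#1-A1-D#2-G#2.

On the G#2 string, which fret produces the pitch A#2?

A#2 is 2 semitones above the open G#2 (G#–A–A#), so it sits at fret 2.

2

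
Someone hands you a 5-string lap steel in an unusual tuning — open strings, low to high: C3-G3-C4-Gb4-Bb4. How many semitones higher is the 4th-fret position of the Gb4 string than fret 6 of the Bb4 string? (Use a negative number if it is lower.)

-6 semitones

Gb4 at fret 4 → Bb4 (MIDI 70); Bb4 at fret 6 → E5 (MIDI 76).
70 − 76 = -6, so the two pitches are 6 semitones apart.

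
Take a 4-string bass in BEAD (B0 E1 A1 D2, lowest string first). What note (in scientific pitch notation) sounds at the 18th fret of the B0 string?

B0 is MIDI 23. Adding 18 gives 41, which is F2.

F2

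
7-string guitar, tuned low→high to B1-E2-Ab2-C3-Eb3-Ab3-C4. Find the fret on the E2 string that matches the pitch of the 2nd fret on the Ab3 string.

18

Ab3 at fret 2 is Ab3 + 2 semitones = Bb3.
The open E2 string is 16 semitones below the open Ab3, so the same pitch on the E2 string lies at fret 2 + 16 = 18.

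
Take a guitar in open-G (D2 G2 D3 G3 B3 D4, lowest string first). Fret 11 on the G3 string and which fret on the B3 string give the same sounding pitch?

Fret 11 on G3 is MIDI 55 + 11 = 66 (F#4). On the B3 string (open MIDI 59), that pitch is 66 − 59 = fret 7.

7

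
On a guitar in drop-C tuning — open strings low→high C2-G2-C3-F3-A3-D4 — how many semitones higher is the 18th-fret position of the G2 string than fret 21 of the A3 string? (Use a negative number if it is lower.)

-17 semitones

G2 at fret 18 → C♯4 (MIDI 61); A3 at fret 21 → F♯5 (MIDI 78).
61 − 78 = -17, so the two pitches are 17 semitones apart.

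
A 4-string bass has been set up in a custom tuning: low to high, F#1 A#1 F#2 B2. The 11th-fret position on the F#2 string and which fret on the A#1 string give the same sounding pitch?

F#2 at fret 11 is F#2 + 11 semitones = F3.
The open A#1 string is 8 semitones below the open F#2, so the same pitch on the A#1 string lies at fret 11 + 8 = 19.

19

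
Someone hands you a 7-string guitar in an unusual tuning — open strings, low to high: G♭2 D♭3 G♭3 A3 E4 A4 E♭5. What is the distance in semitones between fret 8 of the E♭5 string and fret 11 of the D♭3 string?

E♭5 at fret 8 → B5 (MIDI 83); D♭3 at fret 11 → C4 (MIDI 60).
83 − 60 = 23, so the two pitches are 23 semitones apart, with B5 the higher.

23 semitones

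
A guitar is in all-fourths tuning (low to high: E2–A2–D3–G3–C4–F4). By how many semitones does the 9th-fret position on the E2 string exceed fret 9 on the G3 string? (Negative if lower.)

E2 at fret 9 → C#3 (MIDI 49); G3 at fret 9 → E4 (MIDI 64).
49 − 64 = -15, so the two pitches are 15 semitones apart.

-15 semitones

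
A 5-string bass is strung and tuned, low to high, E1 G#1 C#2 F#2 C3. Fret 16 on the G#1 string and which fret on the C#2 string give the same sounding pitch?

11

Fret 16 on G#1 is MIDI 32 + 16 = 48 (C3). On the C#2 string (open MIDI 37), that pitch is 48 − 37 = fret 11.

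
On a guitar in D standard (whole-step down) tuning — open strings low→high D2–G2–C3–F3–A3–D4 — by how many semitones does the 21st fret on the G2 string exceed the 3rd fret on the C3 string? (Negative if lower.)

13 semitones

G2 at fret 21 → E4 (MIDI 64); C3 at fret 3 → D#3 (MIDI 51).
64 − 51 = 13, so the two pitches are 13 semitones apart.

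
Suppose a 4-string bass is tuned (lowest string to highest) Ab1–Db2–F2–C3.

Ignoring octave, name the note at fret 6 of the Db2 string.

Db2 is MIDI 37. Adding 6 gives 43; 43 mod 12 = 7, i.e. G.

G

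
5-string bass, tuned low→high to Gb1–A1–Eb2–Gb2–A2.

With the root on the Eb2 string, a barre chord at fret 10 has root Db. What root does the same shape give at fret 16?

G

Moving from fret 10 to fret 16 shifts the root by 6 semitones.
Db up 6 semitones is G.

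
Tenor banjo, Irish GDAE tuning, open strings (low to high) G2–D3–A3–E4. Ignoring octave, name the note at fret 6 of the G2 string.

The open G2 string plus 6 semitones: G–G#–A–A#–B–C–C#.

C#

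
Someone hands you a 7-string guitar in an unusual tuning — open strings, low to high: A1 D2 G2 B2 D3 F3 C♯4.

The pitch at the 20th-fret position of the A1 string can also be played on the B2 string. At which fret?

Fret 20 on A1 is MIDI 33 + 20 = 53 (F3). On the B2 string (open MIDI 47), that pitch is 53 − 47 = fret 6.

6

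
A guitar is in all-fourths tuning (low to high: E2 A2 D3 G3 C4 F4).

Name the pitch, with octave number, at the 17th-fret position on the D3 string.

G4

Each fret is one semitone, so D3 + 17 = G4.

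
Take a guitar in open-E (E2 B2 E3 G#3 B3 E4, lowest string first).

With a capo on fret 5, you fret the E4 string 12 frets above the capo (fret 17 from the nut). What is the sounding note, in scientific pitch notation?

A5

The capo raises the open E4 by 5 semitones to A4; fretting 12 more gives E4 + 5 + 12 = E4 + 17 semitones = A5.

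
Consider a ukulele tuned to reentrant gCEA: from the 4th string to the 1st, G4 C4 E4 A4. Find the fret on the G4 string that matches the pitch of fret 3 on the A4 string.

Fret 3 on A4 is MIDI 69 + 3 = 72 (C5). On the G4 string (open MIDI 67), that pitch is 72 − 67 = fret 5.

5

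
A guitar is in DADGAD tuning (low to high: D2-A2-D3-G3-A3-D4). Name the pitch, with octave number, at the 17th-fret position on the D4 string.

G5

D4 is MIDI 62. Adding 17 gives 79, which is G5.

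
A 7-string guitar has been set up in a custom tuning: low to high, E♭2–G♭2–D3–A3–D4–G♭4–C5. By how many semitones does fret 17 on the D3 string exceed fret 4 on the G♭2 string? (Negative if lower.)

21 semitones

D3 at fret 17 → G4 (MIDI 67); G♭2 at fret 4 → B♭2 (MIDI 46).
67 − 46 = 21, so the two pitches are 21 semitones apart.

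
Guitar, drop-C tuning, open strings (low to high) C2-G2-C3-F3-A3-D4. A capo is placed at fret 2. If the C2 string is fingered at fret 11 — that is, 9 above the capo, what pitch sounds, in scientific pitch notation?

The capo raises the open C2 by 2 semitones to D2; fretting 9 more gives C2 + 2 + 9 = C2 + 11 semitones = B2.

B2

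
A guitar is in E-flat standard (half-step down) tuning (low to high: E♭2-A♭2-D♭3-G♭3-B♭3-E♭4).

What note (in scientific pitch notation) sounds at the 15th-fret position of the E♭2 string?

The open E♭2 string plus 15 semitones: Eb–E–F–Gb–…–E–F–Gb.
The walk passes from B into C once, so the octave number goes from 2 to 3.

G♭3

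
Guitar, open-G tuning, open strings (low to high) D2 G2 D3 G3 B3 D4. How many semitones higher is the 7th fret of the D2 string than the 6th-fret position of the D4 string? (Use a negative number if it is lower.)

D2 at fret 7 → A2 (MIDI 45); D4 at fret 6 → G♯4 (MIDI 68).
45 − 68 = -23, so the two pitches are 23 semitones apart.

-23 semitones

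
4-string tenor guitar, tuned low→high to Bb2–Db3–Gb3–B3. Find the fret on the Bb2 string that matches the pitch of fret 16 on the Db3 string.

19

Fret 16 on Db3 is MIDI 49 + 16 = 65 (F4). On the Bb2 string (open MIDI 46), that pitch is 65 − 46 = fret 19.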